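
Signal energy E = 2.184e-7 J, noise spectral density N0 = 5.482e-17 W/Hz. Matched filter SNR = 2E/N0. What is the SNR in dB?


SNR_lin = 2 * 2.184e-7 / 5.482e-17 = 7.968e9
SNR_dB = 10*log10(7.968e9) = 99.0 dB

99.0 dB


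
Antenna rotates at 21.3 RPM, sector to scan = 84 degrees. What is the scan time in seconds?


t = 84 / (21.3 * 360) * 60 = 0.66 s

0.66 s


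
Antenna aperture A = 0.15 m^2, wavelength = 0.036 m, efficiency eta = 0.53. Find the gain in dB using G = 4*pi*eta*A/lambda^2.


G_linear = 4*pi*0.53*0.15/0.036^2 = 770.85
G_dB = 10*log10(770.85) = 28.9 dB

28.9 dB


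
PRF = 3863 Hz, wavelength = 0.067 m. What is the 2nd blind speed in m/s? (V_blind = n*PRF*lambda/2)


V_blind = 2 * 3863 * 0.067 / 2 = 258.8 m/s

258.8 m/s


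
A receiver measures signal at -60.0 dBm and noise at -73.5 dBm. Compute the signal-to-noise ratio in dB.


SNR = -60.0 - (-73.5) = 13.5 dB

13.5 dB


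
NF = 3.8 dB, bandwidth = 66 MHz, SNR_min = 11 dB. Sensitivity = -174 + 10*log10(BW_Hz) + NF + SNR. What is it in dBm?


10*log10(66000000.0) = 78.2
S = -174 + 78.2 + 3.8 + 11 = -81.0 dBm

-81.0 dBm


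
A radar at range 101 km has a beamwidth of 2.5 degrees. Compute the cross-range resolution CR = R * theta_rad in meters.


BW_rad = 0.043633231
CR = 101000 * 0.043633231 = 4407.0 m

4407.0 m


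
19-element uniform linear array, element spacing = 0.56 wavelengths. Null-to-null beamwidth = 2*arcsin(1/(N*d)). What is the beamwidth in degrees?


1/(N*d) = 1/(19*0.56) = 0.093985
BW = 2*arcsin(0.093985) = 10.8 degrees

10.8 degrees


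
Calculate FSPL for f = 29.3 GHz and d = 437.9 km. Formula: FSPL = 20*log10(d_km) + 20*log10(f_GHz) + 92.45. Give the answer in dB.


20*log10(437.9) = 52.83
20*log10(29.3) = 29.34
FSPL = 174.6 dB

174.6 dB


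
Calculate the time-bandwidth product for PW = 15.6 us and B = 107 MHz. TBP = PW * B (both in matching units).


TBP = 15.6 * 107 = 1669.2

1669.2


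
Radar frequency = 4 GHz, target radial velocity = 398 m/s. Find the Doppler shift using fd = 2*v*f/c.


fd = 2 * 398 * 4000000000.0 / 3e8 = 10613.3 Hz

10613.3 Hz


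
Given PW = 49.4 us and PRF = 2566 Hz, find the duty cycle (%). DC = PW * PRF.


DC = 49.4e-6 * 2566 * 100 = 12.68%

12.68%


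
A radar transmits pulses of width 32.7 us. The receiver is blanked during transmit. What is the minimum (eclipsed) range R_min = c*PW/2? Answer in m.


R_min = 3e8 * 32.7e-6 / 2 = 4905.0 m

4905.0 m


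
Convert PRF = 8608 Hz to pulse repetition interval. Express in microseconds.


PRI = 1/8608 = 0.000116171 s = 116.2 us

116.2 us


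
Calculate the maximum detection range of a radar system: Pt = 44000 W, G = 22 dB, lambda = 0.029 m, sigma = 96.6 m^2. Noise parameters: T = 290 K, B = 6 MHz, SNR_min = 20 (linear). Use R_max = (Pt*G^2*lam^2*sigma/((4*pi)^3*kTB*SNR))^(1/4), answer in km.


G_lin = 10^(22/10) = 158.489319
R^4 = 44000 * 158.489319^2 * 0.029^2 * 96.6 / ((4*pi)^3 * 1.38e-23 * 290 * 6000000.0 * 20)
R^4 = 9.42189e16 m^4
R_max = (9.42189e16)^(1/4) = 17520.0 m = 17.5 km

17.5 km


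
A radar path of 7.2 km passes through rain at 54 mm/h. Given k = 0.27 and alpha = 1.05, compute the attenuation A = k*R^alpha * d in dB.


gamma = 0.27 * 54^1.05 = 17.798246 dB/km
A = 17.798246 * 7.2 = 128.15 dB

128.15 dB


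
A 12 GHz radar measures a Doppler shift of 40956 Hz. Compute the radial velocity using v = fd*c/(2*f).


v = 40956 * 3e8 / (2 * 12000000000.0) = 512.0 m/s

512.0 m/s


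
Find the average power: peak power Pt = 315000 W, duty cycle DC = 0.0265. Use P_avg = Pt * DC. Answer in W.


P_avg = 315000 * 0.0265 = 8347.5 W

8347.5 W


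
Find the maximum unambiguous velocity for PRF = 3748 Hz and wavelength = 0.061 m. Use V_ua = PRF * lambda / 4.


V_ua = 3748 * 0.061 / 4 = 57.2 m/s

57.2 m/s


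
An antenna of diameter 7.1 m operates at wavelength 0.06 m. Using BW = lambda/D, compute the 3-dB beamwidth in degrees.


BW_rad = 0.06 / 7.1 = 0.008451
BW_deg = 0.48 degrees

0.48 degrees


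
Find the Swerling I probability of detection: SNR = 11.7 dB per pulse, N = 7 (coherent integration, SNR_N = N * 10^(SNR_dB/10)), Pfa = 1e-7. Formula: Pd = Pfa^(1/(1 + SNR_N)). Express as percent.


SNR_lin = 10^(11.7/10) = 14.79108
SNR_N = 7 * 14.79108 = 103.53756
1/(1 + SNR_N) = 1/104.53756 = 0.0095659
Pd = (1e-7)^0.0095659 = 0.85711
Pd = 85.7%

85.7%


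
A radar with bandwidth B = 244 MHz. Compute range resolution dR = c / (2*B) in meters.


dR = 3e8 / (2 * 244000000.0) = 0.61 m

0.61 m


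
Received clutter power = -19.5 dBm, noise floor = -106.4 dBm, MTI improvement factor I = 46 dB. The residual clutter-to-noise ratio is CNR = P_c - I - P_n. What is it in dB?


CNR = -19.5 - 46 - (-106.4) = 40.9 dB

40.9 dB


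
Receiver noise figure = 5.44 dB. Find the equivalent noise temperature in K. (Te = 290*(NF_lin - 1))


NF_lin = 10^(5.44/10) = 3.499452
Te = 290 * (3.499452 - 1) = 724.8 K

724.8 K


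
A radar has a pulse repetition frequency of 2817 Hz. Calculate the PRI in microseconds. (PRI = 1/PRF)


PRI = 1/2817 = 0.0003549876 s = 355.0 us

355.0 us


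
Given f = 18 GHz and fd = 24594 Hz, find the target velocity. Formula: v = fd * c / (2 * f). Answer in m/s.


v = 24594 * 3e8 / (2 * 18000000000.0) = 205.0 m/s

205.0 m/s


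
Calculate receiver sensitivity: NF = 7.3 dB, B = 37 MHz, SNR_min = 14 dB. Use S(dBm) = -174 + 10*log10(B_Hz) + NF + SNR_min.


10*log10(37000000.0) = 75.68
S = -174 + 75.68 + 7.3 + 14 = -77.0 dBm

-77.0 dBm


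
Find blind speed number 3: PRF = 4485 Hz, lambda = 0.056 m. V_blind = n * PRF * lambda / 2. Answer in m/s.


V_blind = 3 * 4485 * 0.056 / 2 = 376.7 m/s

376.7 m/s


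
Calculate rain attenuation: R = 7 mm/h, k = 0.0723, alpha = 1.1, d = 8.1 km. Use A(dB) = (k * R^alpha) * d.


gamma = 0.0723 * 7^1.1 = 0.614817 dB/km
A = 0.614817 * 8.1 = 4.98 dB

4.98 dB


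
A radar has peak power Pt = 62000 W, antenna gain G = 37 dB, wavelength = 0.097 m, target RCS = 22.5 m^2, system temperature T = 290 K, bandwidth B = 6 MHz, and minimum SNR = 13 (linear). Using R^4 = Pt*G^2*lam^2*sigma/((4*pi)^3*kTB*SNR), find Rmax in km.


G_lin = 10^(37/10) = 5011.872336
R^4 = 62000 * 5011.872336^2 * 0.097^2 * 22.5 / ((4*pi)^3 * 1.38e-23 * 290 * 6000000.0 * 13)
R^4 = 5.32251e20 m^4
R_max = (5.32251e20)^(1/4) = 151890.0 m = 151.9 km

151.9 km


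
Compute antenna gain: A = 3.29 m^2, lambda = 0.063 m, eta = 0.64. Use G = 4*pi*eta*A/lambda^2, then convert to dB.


G_linear = 4*pi*0.64*3.29/0.063^2 = 6666.6
G_dB = 10*log10(6666.6) = 38.2 dB

38.2 dB


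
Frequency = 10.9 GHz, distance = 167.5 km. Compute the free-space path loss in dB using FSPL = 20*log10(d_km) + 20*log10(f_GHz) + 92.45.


20*log10(167.5) = 44.48
20*log10(10.9) = 20.75
FSPL = 157.7 dB

157.7 dB


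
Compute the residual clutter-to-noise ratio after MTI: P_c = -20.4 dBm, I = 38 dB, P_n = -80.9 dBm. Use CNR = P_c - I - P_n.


CNR = -20.4 - 38 - (-80.9) = 22.5 dB

22.5 dB


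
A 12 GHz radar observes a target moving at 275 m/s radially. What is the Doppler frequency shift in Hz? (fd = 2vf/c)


fd = 2 * 275 * 12000000000.0 / 3e8 = 22000.0 Hz

22000.0 Hz


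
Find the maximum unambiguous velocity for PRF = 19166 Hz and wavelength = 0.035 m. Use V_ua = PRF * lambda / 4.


V_ua = 19166 * 0.035 / 4 = 167.7 m/s

167.7 m/s


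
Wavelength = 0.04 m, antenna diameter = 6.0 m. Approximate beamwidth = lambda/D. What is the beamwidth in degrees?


BW_rad = 0.04 / 6.0 = 0.006667
BW_deg = 0.38 degrees

0.38 degrees


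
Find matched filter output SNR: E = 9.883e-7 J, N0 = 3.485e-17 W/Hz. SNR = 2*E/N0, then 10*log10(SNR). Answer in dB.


SNR_lin = 2 * 9.883e-7 / 3.485e-17 = 5.672e10
SNR_dB = 10*log10(5.672e10) = 107.5 dB

107.5 dB


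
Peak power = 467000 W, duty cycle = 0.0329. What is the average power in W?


P_avg = 467000 * 0.0329 = 15364.3 W

15364.3 W


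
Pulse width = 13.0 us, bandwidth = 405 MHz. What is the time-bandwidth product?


TBP = 13.0 * 405 = 5265.0

5265.0


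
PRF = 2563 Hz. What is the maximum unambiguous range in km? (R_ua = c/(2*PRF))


R_ua = 3e8 / (2 * 2563) = 58525.2 m = 58.5 km

58.5 km


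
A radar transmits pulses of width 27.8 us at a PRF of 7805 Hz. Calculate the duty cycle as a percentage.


DC = 27.8e-6 * 7805 * 100 = 21.7%

21.7%


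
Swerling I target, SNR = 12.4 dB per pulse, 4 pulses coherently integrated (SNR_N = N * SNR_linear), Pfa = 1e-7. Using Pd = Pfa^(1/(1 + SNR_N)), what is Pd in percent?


SNR_lin = 10^(12.4/10) = 17.37801
SNR_N = 4 * 17.37801 = 69.51204
1/(1 + SNR_N) = 1/70.51204 = 0.014182
Pd = (1e-7)^0.014182 = 0.79566
Pd = 79.6%

79.6%


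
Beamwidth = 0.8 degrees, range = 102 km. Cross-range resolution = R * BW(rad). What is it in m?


BW_rad = 0.013962634
CR = 102000 * 0.013962634 = 1424.2 m

1424.2 m


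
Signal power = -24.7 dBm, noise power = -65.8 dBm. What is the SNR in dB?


SNR = -24.7 - (-65.8) = 41.1 dB

41.1 dB


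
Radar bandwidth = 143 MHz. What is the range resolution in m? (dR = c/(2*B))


dR = 3e8 / (2 * 143000000.0) = 1.05 m

1.05 m


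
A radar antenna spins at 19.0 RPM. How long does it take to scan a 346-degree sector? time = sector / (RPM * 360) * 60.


t = 346 / (19.0 * 360) * 60 = 3.04 s

3.04 s


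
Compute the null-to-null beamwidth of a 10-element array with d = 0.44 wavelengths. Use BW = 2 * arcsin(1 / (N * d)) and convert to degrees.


1/(N*d) = 1/(10*0.44) = 0.227273
BW = 2*arcsin(0.227273) = 26.3 degrees

26.3 degrees


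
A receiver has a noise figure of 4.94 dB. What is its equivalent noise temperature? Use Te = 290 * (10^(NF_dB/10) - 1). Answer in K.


NF_lin = 10^(4.94/10) = 3.11889
Te = 290 * (3.11889 - 1) = 614.5 K

614.5 K


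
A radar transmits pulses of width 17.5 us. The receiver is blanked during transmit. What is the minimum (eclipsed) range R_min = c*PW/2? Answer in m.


R_min = 3e8 * 17.5e-6 / 2 = 2625.0 m

2625.0 m


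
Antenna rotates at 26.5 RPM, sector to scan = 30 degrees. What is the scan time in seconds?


t = 30 / (26.5 * 360) * 60 = 0.19 s

0.19 s


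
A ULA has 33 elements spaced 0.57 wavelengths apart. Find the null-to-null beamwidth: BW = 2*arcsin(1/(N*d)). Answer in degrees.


1/(N*d) = 1/(33*0.57) = 0.053163
BW = 2*arcsin(0.053163) = 6.1 degrees

6.1 degrees


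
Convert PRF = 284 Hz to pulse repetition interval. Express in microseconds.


PRI = 1/284 = 0.0035211268 s = 3521.1 us

3521.1 us


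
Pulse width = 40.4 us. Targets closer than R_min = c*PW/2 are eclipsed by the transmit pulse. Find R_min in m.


R_min = 3e8 * 40.4e-6 / 2 = 6060.0 m

6060.0 m


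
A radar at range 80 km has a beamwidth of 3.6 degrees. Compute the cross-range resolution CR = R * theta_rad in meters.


BW_rad = 0.062831853
CR = 80000 * 0.062831853 = 5026.5 m

5026.5 m


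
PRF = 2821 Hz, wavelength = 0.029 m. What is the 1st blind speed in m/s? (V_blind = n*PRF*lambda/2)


V_blind = 1 * 2821 * 0.029 / 2 = 40.9 m/s

40.9 m/s


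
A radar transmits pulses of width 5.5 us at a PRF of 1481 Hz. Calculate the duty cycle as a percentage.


DC = 5.5e-6 * 1481 * 100 = 0.81%

0.81%


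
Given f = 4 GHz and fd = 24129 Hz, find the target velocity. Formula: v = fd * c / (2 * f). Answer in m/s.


v = 24129 * 3e8 / (2 * 4000000000.0) = 904.8 m/s

904.8 m/s


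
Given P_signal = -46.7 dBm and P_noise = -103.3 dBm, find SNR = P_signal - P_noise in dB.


SNR = -46.7 - (-103.3) = 56.6 dB

56.6 dB


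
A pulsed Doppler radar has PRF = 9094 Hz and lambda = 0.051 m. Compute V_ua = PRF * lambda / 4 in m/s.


V_ua = 9094 * 0.051 / 4 = 115.9 m/s

115.9 m/s


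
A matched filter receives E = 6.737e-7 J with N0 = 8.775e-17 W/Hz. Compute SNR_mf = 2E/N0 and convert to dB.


SNR_lin = 2 * 6.737e-7 / 8.775e-17 = 1.535e10
SNR_dB = 10*log10(1.535e10) = 101.9 dB

101.9 dB


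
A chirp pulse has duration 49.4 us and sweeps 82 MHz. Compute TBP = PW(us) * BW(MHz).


TBP = 49.4 * 82 = 4050.8

4050.8


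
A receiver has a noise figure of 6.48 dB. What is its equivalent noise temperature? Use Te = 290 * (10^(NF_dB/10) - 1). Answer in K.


NF_lin = 10^(6.48/10) = 4.446313
Te = 290 * (4.446313 - 1) = 999.4 K

999.4 K


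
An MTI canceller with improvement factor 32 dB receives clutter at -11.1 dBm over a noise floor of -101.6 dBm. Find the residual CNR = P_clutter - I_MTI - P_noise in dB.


CNR = -11.1 - 32 - (-101.6) = 58.5 dB

58.5 dB


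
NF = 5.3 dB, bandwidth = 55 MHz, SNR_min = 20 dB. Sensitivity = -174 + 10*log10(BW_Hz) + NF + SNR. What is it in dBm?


10*log10(55000000.0) = 77.4
S = -174 + 77.4 + 5.3 + 20 = -71.3 dBm

-71.3 dBm


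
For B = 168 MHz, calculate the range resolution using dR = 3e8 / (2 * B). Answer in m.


dR = 3e8 / (2 * 168000000.0) = 0.89 m

0.89 m


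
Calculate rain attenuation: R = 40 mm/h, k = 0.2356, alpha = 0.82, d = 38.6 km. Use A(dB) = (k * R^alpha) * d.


gamma = 0.2356 * 40^0.82 = 4.851371 dB/km
A = 4.851371 * 38.6 = 187.26 dB

187.26 dB


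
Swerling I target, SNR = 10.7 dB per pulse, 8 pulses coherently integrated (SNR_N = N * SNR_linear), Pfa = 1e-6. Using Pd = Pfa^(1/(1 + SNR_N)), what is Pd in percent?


SNR_lin = 10^(10.7/10) = 11.74898
SNR_N = 8 * 11.74898 = 93.99184
1/(1 + SNR_N) = 1/94.99184 = 0.0105272
Pd = (1e-6)^0.0105272 = 0.86464
Pd = 86.5%

86.5%


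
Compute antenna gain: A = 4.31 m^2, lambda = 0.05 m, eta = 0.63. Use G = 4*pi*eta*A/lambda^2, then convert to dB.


G_linear = 4*pi*0.63*4.31/0.05^2 = 13648.59
G_dB = 10*log10(13648.59) = 41.4 dB

41.4 dB


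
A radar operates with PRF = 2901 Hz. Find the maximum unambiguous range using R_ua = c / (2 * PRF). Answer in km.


R_ua = 3e8 / (2 * 2901) = 51706.3 m = 51.7 km

51.7 km


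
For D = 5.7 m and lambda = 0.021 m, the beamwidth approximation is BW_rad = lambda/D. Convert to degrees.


BW_rad = 0.021 / 5.7 = 0.003684
BW_deg = 0.21 degrees

0.21 degrees


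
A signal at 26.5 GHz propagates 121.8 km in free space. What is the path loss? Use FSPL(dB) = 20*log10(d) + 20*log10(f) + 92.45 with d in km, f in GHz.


20*log10(121.8) = 41.71
20*log10(26.5) = 28.46
FSPL = 162.6 dB

162.6 dB


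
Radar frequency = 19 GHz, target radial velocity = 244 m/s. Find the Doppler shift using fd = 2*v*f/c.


fd = 2 * 244 * 19000000000.0 / 3e8 = 30906.7 Hz

30906.7 Hz


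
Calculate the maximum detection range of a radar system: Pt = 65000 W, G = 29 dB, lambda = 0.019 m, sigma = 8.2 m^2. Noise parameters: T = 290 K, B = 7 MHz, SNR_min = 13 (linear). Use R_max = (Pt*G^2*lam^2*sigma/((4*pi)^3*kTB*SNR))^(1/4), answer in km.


G_lin = 10^(29/10) = 794.328235
R^4 = 65000 * 794.328235^2 * 0.019^2 * 8.2 / ((4*pi)^3 * 1.38e-23 * 290 * 7000000.0 * 13)
R^4 = 1.67991e17 m^4
R_max = (1.67991e17)^(1/4) = 20245.2 m = 20.2 km

20.2 km


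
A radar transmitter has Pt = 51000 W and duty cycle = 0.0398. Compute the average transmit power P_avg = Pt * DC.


P_avg = 51000 * 0.0398 = 2029.8 W

2029.8 W


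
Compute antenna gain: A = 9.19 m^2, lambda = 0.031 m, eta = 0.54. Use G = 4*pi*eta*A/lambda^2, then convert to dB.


G_linear = 4*pi*0.54*9.19/0.031^2 = 64892.69
G_dB = 10*log10(64892.69) = 48.1 dB

48.1 dB


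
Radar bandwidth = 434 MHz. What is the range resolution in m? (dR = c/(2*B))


dR = 3e8 / (2 * 434000000.0) = 0.35 m

0.35 m


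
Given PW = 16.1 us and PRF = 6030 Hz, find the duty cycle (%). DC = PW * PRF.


DC = 16.1e-6 * 6030 * 100 = 9.71%

9.71%


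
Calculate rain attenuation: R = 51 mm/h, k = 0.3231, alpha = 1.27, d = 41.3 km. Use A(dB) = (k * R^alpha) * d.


gamma = 0.3231 * 51^1.27 = 47.637733 dB/km
A = 47.637733 * 41.3 = 1967.44 dB

1967.44 dB


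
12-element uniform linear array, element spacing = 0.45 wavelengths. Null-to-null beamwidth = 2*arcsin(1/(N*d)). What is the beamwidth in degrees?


1/(N*d) = 1/(12*0.45) = 0.185185
BW = 2*arcsin(0.185185) = 21.3 degrees

21.3 degrees


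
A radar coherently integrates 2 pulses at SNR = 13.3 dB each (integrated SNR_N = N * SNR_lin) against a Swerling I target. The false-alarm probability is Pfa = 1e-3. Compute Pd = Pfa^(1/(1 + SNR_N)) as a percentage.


SNR_lin = 10^(13.3/10) = 21.37962
SNR_N = 2 * 21.37962 = 42.75924
1/(1 + SNR_N) = 1/43.75924 = 0.0228523
Pd = (1e-3)^0.0228523 = 0.85397
Pd = 85.4%

85.4%


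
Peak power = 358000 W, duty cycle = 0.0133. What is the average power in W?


P_avg = 358000 * 0.0133 = 4761.4 W

4761.4 W


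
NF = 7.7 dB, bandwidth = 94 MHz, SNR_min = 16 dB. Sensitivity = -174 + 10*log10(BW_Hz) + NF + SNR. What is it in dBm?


10*log10(94000000.0) = 79.73
S = -174 + 79.73 + 7.7 + 16 = -70.6 dBm

-70.6 dBm


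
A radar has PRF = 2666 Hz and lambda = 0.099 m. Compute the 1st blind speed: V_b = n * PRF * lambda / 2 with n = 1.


V_blind = 1 * 2666 * 0.099 / 2 = 132.0 m/s

132.0 m/s


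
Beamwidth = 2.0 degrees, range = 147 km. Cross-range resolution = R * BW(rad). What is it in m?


BW_rad = 0.034906585
CR = 147000 * 0.034906585 = 5131.3 m

5131.3 m


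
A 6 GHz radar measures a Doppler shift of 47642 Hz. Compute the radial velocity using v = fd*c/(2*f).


v = 47642 * 3e8 / (2 * 6000000000.0) = 1191.1 m/s

1191.1 m/s


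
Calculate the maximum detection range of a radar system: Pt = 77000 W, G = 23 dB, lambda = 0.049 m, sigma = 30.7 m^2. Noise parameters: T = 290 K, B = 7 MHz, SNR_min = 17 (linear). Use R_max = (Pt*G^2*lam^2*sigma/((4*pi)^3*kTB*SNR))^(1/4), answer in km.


G_lin = 10^(23/10) = 199.526231
R^4 = 77000 * 199.526231^2 * 0.049^2 * 30.7 / ((4*pi)^3 * 1.38e-23 * 290 * 7000000.0 * 17)
R^4 = 2.39093e17 m^4
R_max = (2.39093e17)^(1/4) = 22112.7 m = 22.1 km

22.1 km


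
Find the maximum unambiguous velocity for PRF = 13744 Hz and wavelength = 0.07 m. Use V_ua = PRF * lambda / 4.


V_ua = 13744 * 0.07 / 4 = 240.5 m/s

240.5 m/s


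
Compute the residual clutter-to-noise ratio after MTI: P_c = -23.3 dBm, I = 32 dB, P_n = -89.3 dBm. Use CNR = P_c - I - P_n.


CNR = -23.3 - 32 - (-89.3) = 34.0 dB

34.0 dB


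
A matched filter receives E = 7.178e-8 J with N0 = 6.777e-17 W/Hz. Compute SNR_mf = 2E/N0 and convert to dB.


SNR_lin = 2 * 7.178e-8 / 6.777e-17 = 2.118e9
SNR_dB = 10*log10(2.118e9) = 93.3 dB

93.3 dB


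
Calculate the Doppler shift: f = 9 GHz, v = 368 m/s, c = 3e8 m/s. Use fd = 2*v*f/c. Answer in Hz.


fd = 2 * 368 * 9000000000.0 / 3e8 = 22080.0 Hz

22080.0 Hz


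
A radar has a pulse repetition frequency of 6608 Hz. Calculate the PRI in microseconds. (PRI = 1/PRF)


PRI = 1/6608 = 0.0001513317 s = 151.3 us

151.3 us


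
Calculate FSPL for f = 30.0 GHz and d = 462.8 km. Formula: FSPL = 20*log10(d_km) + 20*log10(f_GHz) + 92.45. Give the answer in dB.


20*log10(462.8) = 53.31
20*log10(30.0) = 29.54
FSPL = 175.3 dB

175.3 dB


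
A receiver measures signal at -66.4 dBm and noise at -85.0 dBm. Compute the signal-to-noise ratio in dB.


SNR = -66.4 - (-85.0) = 18.6 dB

18.6 dB


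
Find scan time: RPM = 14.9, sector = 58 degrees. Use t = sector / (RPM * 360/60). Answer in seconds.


t = 58 / (14.9 * 360) * 60 = 0.65 s

0.65 s


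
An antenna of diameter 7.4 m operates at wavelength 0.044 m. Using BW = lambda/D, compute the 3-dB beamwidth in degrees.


BW_rad = 0.044 / 7.4 = 0.005946
BW_deg = 0.34 degrees

0.34 degrees


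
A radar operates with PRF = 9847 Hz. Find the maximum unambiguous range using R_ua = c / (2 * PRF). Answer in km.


R_ua = 3e8 / (2 * 9847) = 15233.1 m = 15.2 km

15.2 km


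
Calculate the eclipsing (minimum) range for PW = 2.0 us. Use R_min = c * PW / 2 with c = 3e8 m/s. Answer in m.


R_min = 3e8 * 2.0e-6 / 2 = 300.0 m

300.0 m


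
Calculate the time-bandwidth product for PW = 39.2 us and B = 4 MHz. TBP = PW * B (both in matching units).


TBP = 39.2 * 4 = 156.8

156.8


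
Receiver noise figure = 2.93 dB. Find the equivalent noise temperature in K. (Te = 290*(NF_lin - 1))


NF_lin = 10^(2.93/10) = 1.96336
Te = 290 * (1.96336 - 1) = 279.4 K

279.4 K


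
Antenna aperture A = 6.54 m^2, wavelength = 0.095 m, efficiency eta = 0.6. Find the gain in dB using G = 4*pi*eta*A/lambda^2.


G_linear = 4*pi*0.6*6.54/0.095^2 = 5463.76
G_dB = 10*log10(5463.76) = 37.4 dB

37.4 dB


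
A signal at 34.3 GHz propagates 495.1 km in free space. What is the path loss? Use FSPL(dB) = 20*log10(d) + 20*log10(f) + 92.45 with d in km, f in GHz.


20*log10(495.1) = 53.89
20*log10(34.3) = 30.71
FSPL = 177.0 dB

177.0 dB


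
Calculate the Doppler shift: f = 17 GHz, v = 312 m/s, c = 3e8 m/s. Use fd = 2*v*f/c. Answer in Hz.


fd = 2 * 312 * 17000000000.0 / 3e8 = 35360.0 Hz

35360.0 Hz


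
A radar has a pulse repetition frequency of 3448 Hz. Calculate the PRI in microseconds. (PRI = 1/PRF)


PRI = 1/3448 = 0.0002900232 s = 290.0 us

290.0 us


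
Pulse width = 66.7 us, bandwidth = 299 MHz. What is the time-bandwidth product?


TBP = 66.7 * 299 = 19943.3

19943.3


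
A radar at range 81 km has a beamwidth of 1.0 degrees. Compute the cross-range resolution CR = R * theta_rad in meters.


BW_rad = 0.017453293
CR = 81000 * 0.017453293 = 1413.7 m

1413.7 m


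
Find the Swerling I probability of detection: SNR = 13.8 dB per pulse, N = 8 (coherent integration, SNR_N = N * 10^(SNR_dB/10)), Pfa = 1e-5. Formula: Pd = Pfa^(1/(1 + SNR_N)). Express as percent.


SNR_lin = 10^(13.8/10) = 23.98833
SNR_N = 8 * 23.98833 = 191.90664
1/(1 + SNR_N) = 1/192.90664 = 0.0051839
Pd = (1e-5)^0.0051839 = 0.94206
Pd = 94.2%

94.2%


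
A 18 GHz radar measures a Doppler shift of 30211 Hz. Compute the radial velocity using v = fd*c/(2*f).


v = 30211 * 3e8 / (2 * 18000000000.0) = 251.8 m/s

251.8 m/s


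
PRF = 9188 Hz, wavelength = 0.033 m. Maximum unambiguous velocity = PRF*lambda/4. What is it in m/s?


V_ua = 9188 * 0.033 / 4 = 75.8 m/s

75.8 m/s


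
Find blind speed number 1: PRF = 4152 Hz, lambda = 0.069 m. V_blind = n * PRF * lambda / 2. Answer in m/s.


V_blind = 1 * 4152 * 0.069 / 2 = 143.2 m/s

143.2 m/s


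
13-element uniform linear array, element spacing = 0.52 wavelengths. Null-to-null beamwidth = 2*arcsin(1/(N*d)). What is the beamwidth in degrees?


1/(N*d) = 1/(13*0.52) = 0.147929
BW = 2*arcsin(0.147929) = 17.0 degrees

17.0 degrees


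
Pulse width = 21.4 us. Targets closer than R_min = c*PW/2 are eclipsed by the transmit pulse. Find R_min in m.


R_min = 3e8 * 21.4e-6 / 2 = 3210.0 m

3210.0 m


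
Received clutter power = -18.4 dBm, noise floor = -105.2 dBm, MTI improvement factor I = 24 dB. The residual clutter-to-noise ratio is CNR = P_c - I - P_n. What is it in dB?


CNR = -18.4 - 24 - (-105.2) = 62.8 dB

62.8 dB


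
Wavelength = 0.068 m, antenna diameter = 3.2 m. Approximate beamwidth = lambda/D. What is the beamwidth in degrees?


BW_rad = 0.068 / 3.2 = 0.02125
BW_deg = 1.22 degrees

1.22 degrees


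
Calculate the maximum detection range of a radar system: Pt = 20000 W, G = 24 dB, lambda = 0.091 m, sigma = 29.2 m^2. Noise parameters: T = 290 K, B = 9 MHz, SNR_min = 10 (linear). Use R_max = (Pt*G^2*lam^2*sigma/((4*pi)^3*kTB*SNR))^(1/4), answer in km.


G_lin = 10^(24/10) = 251.188643
R^4 = 20000 * 251.188643^2 * 0.091^2 * 29.2 / ((4*pi)^3 * 1.38e-23 * 290 * 9000000.0 * 10)
R^4 = 4.2692e17 m^4
R_max = (4.2692e17)^(1/4) = 25561.5 m = 25.6 km

25.6 km


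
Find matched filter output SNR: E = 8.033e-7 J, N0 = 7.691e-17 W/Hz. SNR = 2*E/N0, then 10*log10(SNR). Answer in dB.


SNR_lin = 2 * 8.033e-7 / 7.691e-17 = 2.089e10
SNR_dB = 10*log10(2.089e10) = 103.2 dB

103.2 dB


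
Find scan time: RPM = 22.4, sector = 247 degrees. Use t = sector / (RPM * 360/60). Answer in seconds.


t = 247 / (22.4 * 360) * 60 = 1.84 s

1.84 s


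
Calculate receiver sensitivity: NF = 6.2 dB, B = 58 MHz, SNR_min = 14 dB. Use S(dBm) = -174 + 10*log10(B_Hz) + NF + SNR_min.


10*log10(58000000.0) = 77.63
S = -174 + 77.63 + 6.2 + 14 = -76.2 dBm

-76.2 dBm


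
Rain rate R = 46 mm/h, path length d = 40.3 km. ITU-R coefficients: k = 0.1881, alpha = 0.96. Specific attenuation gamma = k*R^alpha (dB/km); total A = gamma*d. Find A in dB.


gamma = 0.1881 * 46^0.96 = 7.423972 dB/km
A = 7.423972 * 40.3 = 299.19 dB

299.19 dB


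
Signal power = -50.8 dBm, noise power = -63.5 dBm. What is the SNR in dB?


SNR = -50.8 - (-63.5) = 12.7 dB

12.7 dB


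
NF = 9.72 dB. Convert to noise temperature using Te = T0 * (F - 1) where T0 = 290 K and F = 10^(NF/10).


NF_lin = 10^(9.72/10) = 9.37562
Te = 290 * (9.37562 - 1) = 2428.9 K

2428.9 K


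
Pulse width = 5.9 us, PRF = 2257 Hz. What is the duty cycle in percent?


DC = 5.9e-6 * 2257 * 100 = 1.33%

1.33%


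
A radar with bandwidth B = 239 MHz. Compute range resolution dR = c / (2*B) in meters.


dR = 3e8 / (2 * 239000000.0) = 0.63 m

0.63 m


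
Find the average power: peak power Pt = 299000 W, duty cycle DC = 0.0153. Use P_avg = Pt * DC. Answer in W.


P_avg = 299000 * 0.0153 = 4574.7 W

4574.7 W


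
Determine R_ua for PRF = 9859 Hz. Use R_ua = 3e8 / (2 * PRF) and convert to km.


R_ua = 3e8 / (2 * 9859) = 15214.5 m = 15.2 km

15.2 km


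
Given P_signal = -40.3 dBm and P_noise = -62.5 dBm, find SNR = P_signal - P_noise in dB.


SNR = -40.3 - (-62.5) = 22.2 dB

22.2 dB


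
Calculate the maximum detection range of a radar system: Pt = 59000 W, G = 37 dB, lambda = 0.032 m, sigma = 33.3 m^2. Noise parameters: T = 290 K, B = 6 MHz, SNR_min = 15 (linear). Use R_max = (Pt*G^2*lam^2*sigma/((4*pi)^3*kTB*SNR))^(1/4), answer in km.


G_lin = 10^(37/10) = 5011.872336
R^4 = 59000 * 5011.872336^2 * 0.032^2 * 33.3 / ((4*pi)^3 * 1.38e-23 * 290 * 6000000.0 * 15)
R^4 = 7.07045e19 m^4
R_max = (7.07045e19)^(1/4) = 91698.4 m = 91.7 km

91.7 km


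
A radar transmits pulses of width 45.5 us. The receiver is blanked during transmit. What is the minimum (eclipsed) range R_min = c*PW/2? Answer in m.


R_min = 3e8 * 45.5e-6 / 2 = 6825.0 m

6825.0 m


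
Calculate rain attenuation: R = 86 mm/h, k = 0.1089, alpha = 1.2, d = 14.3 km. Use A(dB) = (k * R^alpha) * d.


gamma = 0.1089 * 86^1.2 = 22.825801 dB/km
A = 22.825801 * 14.3 = 326.41 dB

326.41 dB


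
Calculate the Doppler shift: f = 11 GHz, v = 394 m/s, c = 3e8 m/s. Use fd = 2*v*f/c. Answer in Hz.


fd = 2 * 394 * 11000000000.0 / 3e8 = 28893.3 Hz

28893.3 Hz


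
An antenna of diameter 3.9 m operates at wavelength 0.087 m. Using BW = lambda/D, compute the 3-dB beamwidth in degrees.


BW_rad = 0.087 / 3.9 = 0.022308
BW_deg = 1.28 degrees

1.28 degrees


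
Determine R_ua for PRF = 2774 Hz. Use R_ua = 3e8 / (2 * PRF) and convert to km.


R_ua = 3e8 / (2 * 2774) = 54073.5 m = 54.1 km

54.1 km


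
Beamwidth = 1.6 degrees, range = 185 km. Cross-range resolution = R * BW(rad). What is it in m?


BW_rad = 0.027925268
CR = 185000 * 0.027925268 = 5166.2 m

5166.2 m


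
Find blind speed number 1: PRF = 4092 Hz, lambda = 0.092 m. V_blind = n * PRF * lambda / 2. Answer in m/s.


V_blind = 1 * 4092 * 0.092 / 2 = 188.2 m/s

188.2 m/s


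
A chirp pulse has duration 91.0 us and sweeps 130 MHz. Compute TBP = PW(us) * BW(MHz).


TBP = 91.0 * 130 = 11830.0

11830.0


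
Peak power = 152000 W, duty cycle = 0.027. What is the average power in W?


P_avg = 152000 * 0.027 = 4104.0 W

4104.0 W


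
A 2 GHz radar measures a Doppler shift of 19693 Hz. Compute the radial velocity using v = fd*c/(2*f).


v = 19693 * 3e8 / (2 * 2000000000.0) = 1477.0 m/s

1477.0 m/s


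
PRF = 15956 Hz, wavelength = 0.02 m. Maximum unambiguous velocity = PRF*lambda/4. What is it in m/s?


V_ua = 15956 * 0.02 / 4 = 79.8 m/s

79.8 m/s


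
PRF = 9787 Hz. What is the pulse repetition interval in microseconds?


PRI = 1/9787 = 0.0001021764 s = 102.2 us

102.2 us


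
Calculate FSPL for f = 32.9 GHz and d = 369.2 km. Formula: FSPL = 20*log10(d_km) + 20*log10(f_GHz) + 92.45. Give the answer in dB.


20*log10(369.2) = 51.35
20*log10(32.9) = 30.34
FSPL = 174.1 dB

174.1 dB


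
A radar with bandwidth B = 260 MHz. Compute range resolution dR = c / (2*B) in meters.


dR = 3e8 / (2 * 260000000.0) = 0.58 m

0.58 m


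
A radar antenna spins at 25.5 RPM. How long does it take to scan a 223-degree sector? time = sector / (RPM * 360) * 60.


t = 223 / (25.5 * 360) * 60 = 1.46 s

1.46 s


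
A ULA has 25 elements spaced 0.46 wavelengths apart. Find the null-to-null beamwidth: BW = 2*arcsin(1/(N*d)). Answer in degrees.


1/(N*d) = 1/(25*0.46) = 0.086957
BW = 2*arcsin(0.086957) = 10.0 degrees

10.0 degrees


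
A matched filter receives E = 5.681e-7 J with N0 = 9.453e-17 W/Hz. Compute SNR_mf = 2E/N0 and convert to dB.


SNR_lin = 2 * 5.681e-7 / 9.453e-17 = 1.202e10
SNR_dB = 10*log10(1.202e10) = 100.8 dB

100.8 dB


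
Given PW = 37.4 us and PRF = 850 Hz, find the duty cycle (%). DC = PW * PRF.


DC = 37.4e-6 * 850 * 100 = 3.18%

3.18%


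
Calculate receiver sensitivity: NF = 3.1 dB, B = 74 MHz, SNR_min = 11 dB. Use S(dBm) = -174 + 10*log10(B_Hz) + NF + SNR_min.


10*log10(74000000.0) = 78.69
S = -174 + 78.69 + 3.1 + 11 = -81.2 dBm

-81.2 dBm


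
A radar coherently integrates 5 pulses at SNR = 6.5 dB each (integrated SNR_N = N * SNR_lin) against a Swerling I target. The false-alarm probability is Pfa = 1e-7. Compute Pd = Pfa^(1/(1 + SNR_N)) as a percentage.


SNR_lin = 10^(6.5/10) = 4.46684
SNR_N = 5 * 4.46684 = 22.3342
1/(1 + SNR_N) = 1/23.3342 = 0.0428556
Pd = (1e-7)^0.0428556 = 0.5012
Pd = 50.1%

50.1%


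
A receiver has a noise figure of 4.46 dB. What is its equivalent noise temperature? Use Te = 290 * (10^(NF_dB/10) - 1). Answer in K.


NF_lin = 10^(4.46/10) = 2.792544
Te = 290 * (2.792544 - 1) = 519.8 K

519.8 K


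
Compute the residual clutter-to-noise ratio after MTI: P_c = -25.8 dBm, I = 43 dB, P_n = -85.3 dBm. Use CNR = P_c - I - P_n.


CNR = -25.8 - 43 - (-85.3) = 16.5 dB

16.5 dB


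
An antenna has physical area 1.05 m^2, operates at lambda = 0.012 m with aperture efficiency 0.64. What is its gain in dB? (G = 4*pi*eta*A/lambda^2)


G_linear = 4*pi*0.64*1.05/0.012^2 = 58643.06
G_dB = 10*log10(58643.06) = 47.7 dB

47.7 dB


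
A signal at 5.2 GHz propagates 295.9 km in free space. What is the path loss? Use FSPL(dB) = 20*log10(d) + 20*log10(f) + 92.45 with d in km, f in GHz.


20*log10(295.9) = 49.42
20*log10(5.2) = 14.32
FSPL = 156.2 dB

156.2 dB


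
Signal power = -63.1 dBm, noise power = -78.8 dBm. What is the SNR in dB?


SNR = -63.1 - (-78.8) = 15.7 dB

15.7 dB


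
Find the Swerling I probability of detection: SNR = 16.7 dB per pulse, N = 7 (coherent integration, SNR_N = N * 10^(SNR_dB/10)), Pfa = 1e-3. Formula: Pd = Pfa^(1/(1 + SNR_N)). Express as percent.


SNR_lin = 10^(16.7/10) = 46.77351
SNR_N = 7 * 46.77351 = 327.41457
1/(1 + SNR_N) = 1/328.41457 = 0.0030449
Pd = (1e-3)^0.0030449 = 0.97919
Pd = 97.9%

97.9%


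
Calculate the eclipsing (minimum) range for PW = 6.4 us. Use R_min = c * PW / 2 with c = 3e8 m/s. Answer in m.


R_min = 3e8 * 6.4e-6 / 2 = 960.0 m

960.0 m


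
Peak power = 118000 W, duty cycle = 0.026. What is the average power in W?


P_avg = 118000 * 0.026 = 3068.0 W

3068.0 W


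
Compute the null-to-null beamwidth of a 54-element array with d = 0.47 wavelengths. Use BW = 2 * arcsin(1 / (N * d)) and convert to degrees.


1/(N*d) = 1/(54*0.47) = 0.039401
BW = 2*arcsin(0.039401) = 4.5 degrees

4.5 degrees


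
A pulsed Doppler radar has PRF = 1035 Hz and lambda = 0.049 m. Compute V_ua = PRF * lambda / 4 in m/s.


V_ua = 1035 * 0.049 / 4 = 12.7 m/s

12.7 m/s


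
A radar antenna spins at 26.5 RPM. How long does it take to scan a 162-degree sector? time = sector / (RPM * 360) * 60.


t = 162 / (26.5 * 360) * 60 = 1.02 s

1.02 s


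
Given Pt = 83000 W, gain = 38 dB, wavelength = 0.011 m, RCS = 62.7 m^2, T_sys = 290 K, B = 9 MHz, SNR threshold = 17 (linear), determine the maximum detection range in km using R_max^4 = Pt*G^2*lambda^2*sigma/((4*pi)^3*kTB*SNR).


G_lin = 10^(38/10) = 6309.573445
R^4 = 83000 * 6309.573445^2 * 0.011^2 * 62.7 / ((4*pi)^3 * 1.38e-23 * 290 * 9000000.0 * 17)
R^4 = 2.06316e19 m^4
R_max = (2.06316e19)^(1/4) = 67395.9 m = 67.4 km

67.4 km


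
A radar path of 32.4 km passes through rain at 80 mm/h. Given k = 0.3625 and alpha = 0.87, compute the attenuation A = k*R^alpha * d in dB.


gamma = 0.3625 * 80^0.87 = 16.405758 dB/km
A = 16.405758 * 32.4 = 531.55 dB

531.55 dB


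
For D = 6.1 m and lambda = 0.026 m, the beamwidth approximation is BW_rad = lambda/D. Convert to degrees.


BW_rad = 0.026 / 6.1 = 0.004262
BW_deg = 0.24 degrees

0.24 degrees


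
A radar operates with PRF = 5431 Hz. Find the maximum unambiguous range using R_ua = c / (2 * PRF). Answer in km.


R_ua = 3e8 / (2 * 5431) = 27619.2 m = 27.6 km

27.6 km


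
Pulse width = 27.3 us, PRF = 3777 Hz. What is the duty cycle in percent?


DC = 27.3e-6 * 3777 * 100 = 10.31%

10.31%


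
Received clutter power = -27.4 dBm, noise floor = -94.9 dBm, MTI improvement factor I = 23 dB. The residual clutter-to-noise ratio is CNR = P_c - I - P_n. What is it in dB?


CNR = -27.4 - 23 - (-94.9) = 44.5 dB

44.5 dB


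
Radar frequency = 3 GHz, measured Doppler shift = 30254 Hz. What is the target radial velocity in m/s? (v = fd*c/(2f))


v = 30254 * 3e8 / (2 * 3000000000.0) = 1512.7 m/s

1512.7 m/s


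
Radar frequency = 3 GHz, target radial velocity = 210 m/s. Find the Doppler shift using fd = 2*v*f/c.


fd = 2 * 210 * 3000000000.0 / 3e8 = 4200.0 Hz

4200.0 Hz


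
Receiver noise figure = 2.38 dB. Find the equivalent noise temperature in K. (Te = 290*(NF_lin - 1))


NF_lin = 10^(2.38/10) = 1.729816
Te = 290 * (1.729816 - 1) = 211.6 K

211.6 K


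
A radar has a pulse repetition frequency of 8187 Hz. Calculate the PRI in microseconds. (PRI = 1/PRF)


PRI = 1/8187 = 0.0001221449 s = 122.1 us

122.1 us


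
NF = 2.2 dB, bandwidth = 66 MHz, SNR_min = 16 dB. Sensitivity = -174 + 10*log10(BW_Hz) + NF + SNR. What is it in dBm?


10*log10(66000000.0) = 78.2
S = -174 + 78.2 + 2.2 + 16 = -77.6 dBm

-77.6 dBm


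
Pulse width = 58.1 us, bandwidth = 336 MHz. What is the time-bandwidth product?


TBP = 58.1 * 336 = 19521.6

19521.6


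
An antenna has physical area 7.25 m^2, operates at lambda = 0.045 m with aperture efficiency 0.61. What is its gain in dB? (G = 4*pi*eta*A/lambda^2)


G_linear = 4*pi*0.61*7.25/0.045^2 = 27444.33
G_dB = 10*log10(27444.33) = 44.4 dB

44.4 dB


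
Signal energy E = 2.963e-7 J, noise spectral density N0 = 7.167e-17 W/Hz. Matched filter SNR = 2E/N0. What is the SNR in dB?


SNR_lin = 2 * 2.963e-7 / 7.167e-17 = 8.268e9
SNR_dB = 10*log10(8.268e9) = 99.2 dB

99.2 dB


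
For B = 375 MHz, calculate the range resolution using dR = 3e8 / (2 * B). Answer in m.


dR = 3e8 / (2 * 375000000.0) = 0.4 m

0.4 m


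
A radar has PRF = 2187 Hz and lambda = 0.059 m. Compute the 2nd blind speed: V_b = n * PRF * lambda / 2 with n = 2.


V_blind = 2 * 2187 * 0.059 / 2 = 129.0 m/s

129.0 m/s


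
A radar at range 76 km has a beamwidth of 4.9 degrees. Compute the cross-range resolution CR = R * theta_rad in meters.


BW_rad = 0.085521133
CR = 76000 * 0.085521133 = 6499.6 m

6499.6 m


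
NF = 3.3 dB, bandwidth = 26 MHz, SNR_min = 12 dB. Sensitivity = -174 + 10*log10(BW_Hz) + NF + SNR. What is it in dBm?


10*log10(26000000.0) = 74.15
S = -174 + 74.15 + 3.3 + 12 = -84.6 dBm

-84.6 dBm


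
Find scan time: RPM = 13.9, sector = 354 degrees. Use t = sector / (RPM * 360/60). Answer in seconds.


t = 354 / (13.9 * 360) * 60 = 4.24 s

4.24 s


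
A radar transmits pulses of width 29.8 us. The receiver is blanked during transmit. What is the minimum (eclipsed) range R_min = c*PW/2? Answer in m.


R_min = 3e8 * 29.8e-6 / 2 = 4470.0 m

4470.0 m


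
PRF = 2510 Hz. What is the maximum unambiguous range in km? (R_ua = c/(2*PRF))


R_ua = 3e8 / (2 * 2510) = 59761.0 m = 59.8 km

59.8 km


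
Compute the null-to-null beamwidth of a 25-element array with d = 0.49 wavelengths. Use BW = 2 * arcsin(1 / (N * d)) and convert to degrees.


1/(N*d) = 1/(25*0.49) = 0.081633
BW = 2*arcsin(0.081633) = 9.4 degrees

9.4 degrees


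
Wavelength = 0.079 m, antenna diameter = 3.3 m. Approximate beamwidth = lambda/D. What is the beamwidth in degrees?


BW_rad = 0.079 / 3.3 = 0.023939
BW_deg = 1.37 degrees

1.37 degrees


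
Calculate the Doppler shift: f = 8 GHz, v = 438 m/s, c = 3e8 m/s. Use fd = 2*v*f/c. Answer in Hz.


fd = 2 * 438 * 8000000000.0 / 3e8 = 23360.0 Hz

23360.0 Hz


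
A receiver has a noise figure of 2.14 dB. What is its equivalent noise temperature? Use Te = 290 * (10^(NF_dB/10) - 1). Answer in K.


NF_lin = 10^(2.14/10) = 1.636817
Te = 290 * (1.636817 - 1) = 184.7 K

184.7 K


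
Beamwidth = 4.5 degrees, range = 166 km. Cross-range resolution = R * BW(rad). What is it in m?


BW_rad = 0.078539816
CR = 166000 * 0.078539816 = 13037.6 m

13037.6 m


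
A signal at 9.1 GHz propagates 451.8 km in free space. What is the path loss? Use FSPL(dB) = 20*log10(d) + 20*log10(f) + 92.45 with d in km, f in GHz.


20*log10(451.8) = 53.1
20*log10(9.1) = 19.18
FSPL = 164.7 dB

164.7 dB


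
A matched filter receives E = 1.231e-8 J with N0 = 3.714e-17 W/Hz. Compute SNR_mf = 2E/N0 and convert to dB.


SNR_lin = 2 * 1.231e-8 / 3.714e-17 = 6.629e8
SNR_dB = 10*log10(6.629e8) = 88.2 dB

88.2 dB


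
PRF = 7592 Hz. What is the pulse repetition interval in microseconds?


PRI = 1/7592 = 0.0001317176 s = 131.7 us

131.7 us


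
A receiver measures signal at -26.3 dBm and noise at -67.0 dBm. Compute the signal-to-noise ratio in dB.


SNR = -26.3 - (-67.0) = 40.7 dB

40.7 dB


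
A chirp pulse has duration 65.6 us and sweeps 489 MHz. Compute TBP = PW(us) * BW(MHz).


TBP = 65.6 * 489 = 32078.4

32078.4


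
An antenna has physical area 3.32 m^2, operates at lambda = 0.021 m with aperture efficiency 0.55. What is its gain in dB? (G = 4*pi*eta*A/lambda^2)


G_linear = 4*pi*0.55*3.32/0.021^2 = 52032.18
G_dB = 10*log10(52032.18) = 47.2 dB

47.2 dB


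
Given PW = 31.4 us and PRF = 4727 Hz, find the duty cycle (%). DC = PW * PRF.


DC = 31.4e-6 * 4727 * 100 = 14.84%

14.84%


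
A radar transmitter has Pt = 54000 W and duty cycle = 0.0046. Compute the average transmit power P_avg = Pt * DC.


P_avg = 54000 * 0.0046 = 248.4 W

248.4 W


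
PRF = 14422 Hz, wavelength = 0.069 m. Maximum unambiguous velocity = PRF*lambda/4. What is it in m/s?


V_ua = 14422 * 0.069 / 4 = 248.8 m/s

248.8 m/s


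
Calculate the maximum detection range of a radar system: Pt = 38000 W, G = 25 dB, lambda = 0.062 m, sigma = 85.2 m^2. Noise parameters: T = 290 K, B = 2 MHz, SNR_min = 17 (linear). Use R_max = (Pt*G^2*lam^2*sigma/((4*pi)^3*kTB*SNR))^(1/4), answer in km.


G_lin = 10^(25/10) = 316.227766
R^4 = 38000 * 316.227766^2 * 0.062^2 * 85.2 / ((4*pi)^3 * 1.38e-23 * 290 * 2000000.0 * 17)
R^4 = 4.60915e18 m^4
R_max = (4.60915e18)^(1/4) = 46334.6 m = 46.3 km

46.3 km


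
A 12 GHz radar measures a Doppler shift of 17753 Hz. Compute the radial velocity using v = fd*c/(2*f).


v = 17753 * 3e8 / (2 * 12000000000.0) = 221.9 m/s

221.9 m/s


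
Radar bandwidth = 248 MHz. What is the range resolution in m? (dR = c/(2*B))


dR = 3e8 / (2 * 248000000.0) = 0.6 m

0.6 m


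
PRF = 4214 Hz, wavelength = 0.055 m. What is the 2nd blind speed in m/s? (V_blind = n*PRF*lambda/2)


V_blind = 2 * 4214 * 0.055 / 2 = 231.8 m/s

231.8 m/s


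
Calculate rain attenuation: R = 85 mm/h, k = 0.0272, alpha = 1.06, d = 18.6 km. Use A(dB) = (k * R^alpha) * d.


gamma = 0.0272 * 85^1.06 = 3.018234 dB/km
A = 3.018234 * 18.6 = 56.14 dB

56.14 dB
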